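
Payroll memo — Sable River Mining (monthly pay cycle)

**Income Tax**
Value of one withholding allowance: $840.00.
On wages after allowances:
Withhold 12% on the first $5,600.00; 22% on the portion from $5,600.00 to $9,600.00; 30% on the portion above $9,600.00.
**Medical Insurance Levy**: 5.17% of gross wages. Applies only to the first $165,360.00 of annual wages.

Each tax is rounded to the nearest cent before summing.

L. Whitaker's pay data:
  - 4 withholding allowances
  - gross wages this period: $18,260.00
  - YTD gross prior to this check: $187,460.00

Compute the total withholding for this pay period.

Income Tax: taxable = $18,260.00 − 4×$840.00 = $14,900.00
  $1,552.00 + 30% × ($14,900.00 − $9,600.00) = $1,552.00 + 30% × $5,300.00 = $3,142.00
Medical Insurance Levy: YTD $187,460.00 ≥ cap $165,360.00 → $0.00
Total: $3,142.00 + $0.00 = $3,142.00

$3,142.00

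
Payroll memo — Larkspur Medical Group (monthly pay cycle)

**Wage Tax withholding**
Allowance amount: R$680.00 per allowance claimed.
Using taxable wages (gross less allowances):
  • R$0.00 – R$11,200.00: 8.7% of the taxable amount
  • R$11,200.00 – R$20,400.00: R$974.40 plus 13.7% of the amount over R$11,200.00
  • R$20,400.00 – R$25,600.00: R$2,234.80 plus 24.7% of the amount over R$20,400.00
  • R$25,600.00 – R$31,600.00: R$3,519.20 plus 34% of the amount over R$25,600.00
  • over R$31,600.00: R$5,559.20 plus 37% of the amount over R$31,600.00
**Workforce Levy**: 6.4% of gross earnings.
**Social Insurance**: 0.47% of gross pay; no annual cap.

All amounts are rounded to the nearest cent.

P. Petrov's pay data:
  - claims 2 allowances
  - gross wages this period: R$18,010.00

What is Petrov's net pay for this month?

R$15,051.66

Wage Tax: taxable = R$18,010.00 − 2×R$680.00 = R$16,650.00
  R$974.40 + 13.7% × (R$16,650.00 − R$11,200.00) = R$974.40 + 13.7% × R$5,450.00 = R$1,721.05
Workforce Levy: 6.4% × R$18,010.00 = R$1,152.64
Social Insurance: 0.47% × R$18,010.00 = R$84.65
Total withheld: R$1,721.05 + R$1,152.64 + R$84.65 = R$2,958.34
Net pay: R$18,010.00 − R$2,958.34 = R$15,051.66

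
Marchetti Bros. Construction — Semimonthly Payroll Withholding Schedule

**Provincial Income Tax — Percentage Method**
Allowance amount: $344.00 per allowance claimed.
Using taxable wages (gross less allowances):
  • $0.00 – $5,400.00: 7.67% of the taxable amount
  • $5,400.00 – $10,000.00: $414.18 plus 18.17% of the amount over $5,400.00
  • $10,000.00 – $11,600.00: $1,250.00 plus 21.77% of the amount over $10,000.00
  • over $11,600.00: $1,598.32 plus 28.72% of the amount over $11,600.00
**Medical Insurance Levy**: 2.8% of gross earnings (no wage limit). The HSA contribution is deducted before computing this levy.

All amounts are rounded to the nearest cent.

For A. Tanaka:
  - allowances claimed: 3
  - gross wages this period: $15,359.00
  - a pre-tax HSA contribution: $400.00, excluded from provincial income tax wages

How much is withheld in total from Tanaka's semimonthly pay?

$2,685.48

Provincial Income Tax: taxable = $15,359.00 − $400.00 − 3×$344.00 = $13,927.00
  $1,598.32 + 28.72% × ($13,927.00 − $11,600.00) = $1,598.32 + 28.72% × $2,327.00 = $2,266.63
Medical Insurance Levy: 2.8% × $14,959.00 = $418.85
Total: $2,266.63 + $418.85 = $2,685.48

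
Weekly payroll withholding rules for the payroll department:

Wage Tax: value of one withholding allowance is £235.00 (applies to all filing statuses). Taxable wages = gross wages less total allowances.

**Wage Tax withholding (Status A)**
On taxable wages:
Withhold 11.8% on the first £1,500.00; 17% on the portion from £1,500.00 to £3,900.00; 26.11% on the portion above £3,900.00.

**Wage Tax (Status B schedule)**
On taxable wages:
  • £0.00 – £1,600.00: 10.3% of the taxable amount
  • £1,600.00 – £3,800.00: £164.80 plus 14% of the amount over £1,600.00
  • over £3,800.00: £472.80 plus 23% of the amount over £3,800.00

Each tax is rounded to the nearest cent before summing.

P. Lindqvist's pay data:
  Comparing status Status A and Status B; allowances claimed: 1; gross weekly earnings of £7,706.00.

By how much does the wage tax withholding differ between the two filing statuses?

£200.26

Wage Tax (Status A): taxable = £7,706.00 − 1×£235.00 = £7,471.00
  £585.00 + 26.11% × (£7,471.00 − £3,900.00) = £585.00 + 26.11% × £3,571.00 = £1,517.39
Wage Tax (Status B): taxable = £7,706.00 − 1×£235.00 = £7,471.00
  £472.80 + 23% × (£7,471.00 − £3,800.00) = £472.80 + 23% × £3,671.00 = £1,317.13
Difference: |£1,517.39 − £1,317.13| = £200.26 (higher under Status A)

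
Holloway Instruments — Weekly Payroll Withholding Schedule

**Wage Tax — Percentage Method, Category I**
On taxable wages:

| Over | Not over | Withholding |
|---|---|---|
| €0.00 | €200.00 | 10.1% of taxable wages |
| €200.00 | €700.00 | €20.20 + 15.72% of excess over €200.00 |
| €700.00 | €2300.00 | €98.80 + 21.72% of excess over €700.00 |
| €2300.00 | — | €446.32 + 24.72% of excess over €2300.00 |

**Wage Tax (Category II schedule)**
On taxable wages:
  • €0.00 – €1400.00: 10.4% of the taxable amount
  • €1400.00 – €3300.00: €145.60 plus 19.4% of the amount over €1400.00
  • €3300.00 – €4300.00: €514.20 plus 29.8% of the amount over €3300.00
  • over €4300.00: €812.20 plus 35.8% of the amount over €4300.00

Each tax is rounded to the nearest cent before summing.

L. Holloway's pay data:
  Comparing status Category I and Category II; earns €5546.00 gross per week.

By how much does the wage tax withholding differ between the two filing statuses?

€9.54

Wage Tax (Category I): taxable = €5546.00
  €446.32 + 24.72% × (€5546.00 − €2300.00) = €446.32 + 24.72% × €3246.00 = €1248.73
Wage Tax (Category II): taxable = €5546.00
  €812.20 + 35.8% × (€5546.00 − €4300.00) = €812.20 + 35.8% × €1246.00 = €1258.27
Difference: |€1248.73 − €1258.27| = €9.54 (higher under Category II)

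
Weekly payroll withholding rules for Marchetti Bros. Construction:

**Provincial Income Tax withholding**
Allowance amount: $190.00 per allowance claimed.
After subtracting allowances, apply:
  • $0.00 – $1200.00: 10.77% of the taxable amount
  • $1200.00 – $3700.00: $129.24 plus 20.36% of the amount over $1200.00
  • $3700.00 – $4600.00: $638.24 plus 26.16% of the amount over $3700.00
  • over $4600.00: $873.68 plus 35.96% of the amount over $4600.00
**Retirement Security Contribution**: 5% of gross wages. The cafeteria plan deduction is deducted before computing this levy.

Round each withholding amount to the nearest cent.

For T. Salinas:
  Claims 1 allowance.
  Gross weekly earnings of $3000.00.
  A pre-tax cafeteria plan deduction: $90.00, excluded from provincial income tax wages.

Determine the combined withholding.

Provincial Income Tax: taxable = $3000.00 − $90.00 − 1×$190.00 = $2720.00
  $129.24 + 20.36% × ($2720.00 − $1200.00) = $129.24 + 20.36% × $1520.00 = $438.71
Retirement Security Contribution: 5% × $2910.00 = $145.50
Total: $438.71 + $145.50 = $584.21

$584.21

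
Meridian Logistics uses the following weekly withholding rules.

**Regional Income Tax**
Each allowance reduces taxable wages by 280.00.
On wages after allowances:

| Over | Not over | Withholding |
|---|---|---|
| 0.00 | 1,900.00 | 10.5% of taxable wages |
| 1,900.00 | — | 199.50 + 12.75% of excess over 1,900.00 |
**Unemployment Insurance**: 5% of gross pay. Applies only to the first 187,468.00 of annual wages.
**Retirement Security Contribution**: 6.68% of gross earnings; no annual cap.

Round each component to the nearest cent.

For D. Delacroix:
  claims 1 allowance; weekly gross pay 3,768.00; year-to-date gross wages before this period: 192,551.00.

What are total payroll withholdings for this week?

Regional Income Tax: taxable = 3,768.00 − 1×280.00 = 3,488.00
  199.50 + 12.75% × (3,488.00 − 1,900.00) = 199.50 + 12.75% × 1,588.00 = 401.97
Unemployment Insurance: YTD 192,551.00 ≥ cap 187,468.00 → 0.00
Retirement Security Contribution: 6.68% × 3,768.00 = 251.70
Total: 401.97 + 0.00 + 251.70 = 653.67

653.67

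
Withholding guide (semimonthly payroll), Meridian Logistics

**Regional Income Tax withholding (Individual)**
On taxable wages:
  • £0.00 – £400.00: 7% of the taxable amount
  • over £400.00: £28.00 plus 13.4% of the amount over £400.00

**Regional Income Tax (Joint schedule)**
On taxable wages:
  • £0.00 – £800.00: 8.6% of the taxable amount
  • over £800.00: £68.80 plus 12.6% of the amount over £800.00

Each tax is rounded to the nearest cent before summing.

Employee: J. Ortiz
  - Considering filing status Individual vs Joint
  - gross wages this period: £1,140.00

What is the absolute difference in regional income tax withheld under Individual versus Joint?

Regional Income Tax (Individual): taxable = £1,140.00
  £28.00 + 13.4% × (£1,140.00 − £400.00) = £28.00 + 13.4% × £740.00 = £127.16
Regional Income Tax (Joint): taxable = £1,140.00
  £68.80 + 12.6% × (£1,140.00 − £800.00) = £68.80 + 12.6% × £340.00 = £111.64
Difference: |£127.16 − £111.64| = £15.52 (higher under Individual)

£15.52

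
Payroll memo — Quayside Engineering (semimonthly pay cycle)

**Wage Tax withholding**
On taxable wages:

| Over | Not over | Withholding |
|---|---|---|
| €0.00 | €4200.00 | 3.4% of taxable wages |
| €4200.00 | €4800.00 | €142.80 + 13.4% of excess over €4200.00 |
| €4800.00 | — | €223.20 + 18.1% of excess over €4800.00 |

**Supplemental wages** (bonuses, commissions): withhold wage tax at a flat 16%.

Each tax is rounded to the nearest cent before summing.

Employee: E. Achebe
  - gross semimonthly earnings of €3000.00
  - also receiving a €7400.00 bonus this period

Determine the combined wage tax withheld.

Wage Tax: taxable = €3000.00
  3.4% × €3000.00 = €102.00
Supplemental (16% flat on bonus): 16% × €7400.00 = €1184.00
Total wage tax: €102.00 + €1184.00 = €1286.00

€1286.00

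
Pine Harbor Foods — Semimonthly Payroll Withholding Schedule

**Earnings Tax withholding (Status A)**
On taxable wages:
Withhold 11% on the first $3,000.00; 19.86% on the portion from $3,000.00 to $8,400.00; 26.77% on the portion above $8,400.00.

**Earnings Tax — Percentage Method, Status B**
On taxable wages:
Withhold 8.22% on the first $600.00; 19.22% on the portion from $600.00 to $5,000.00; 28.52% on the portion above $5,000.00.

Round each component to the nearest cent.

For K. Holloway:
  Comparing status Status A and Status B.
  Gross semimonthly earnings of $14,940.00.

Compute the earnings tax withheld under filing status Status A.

Earnings Tax (Status A): taxable = $14,940.00
  $1,402.44 + 26.77% × ($14,940.00 − $8,400.00) = $1,402.44 + 26.77% × $6,540.00 = $3,153.20

$3,153.20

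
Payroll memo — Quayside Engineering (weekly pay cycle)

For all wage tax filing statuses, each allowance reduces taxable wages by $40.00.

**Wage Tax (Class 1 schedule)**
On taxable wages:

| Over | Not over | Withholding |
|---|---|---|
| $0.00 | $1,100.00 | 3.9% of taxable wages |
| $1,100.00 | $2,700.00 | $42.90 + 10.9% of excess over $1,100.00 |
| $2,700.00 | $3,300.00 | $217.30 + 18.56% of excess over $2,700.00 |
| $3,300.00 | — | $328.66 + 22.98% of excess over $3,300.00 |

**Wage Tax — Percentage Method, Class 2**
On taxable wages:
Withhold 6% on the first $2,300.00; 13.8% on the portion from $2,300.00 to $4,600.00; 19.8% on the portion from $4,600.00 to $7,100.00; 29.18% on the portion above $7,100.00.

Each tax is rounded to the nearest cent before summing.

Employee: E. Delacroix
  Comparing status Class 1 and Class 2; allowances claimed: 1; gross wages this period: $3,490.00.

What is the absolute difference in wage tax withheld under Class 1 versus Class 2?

Wage Tax (Class 1): taxable = $3,490.00 − 1×$40.00 = $3,450.00
  $328.66 + 22.98% × ($3,450.00 − $3,300.00) = $328.66 + 22.98% × $150.00 = $363.13
Wage Tax (Class 2): taxable = $3,490.00 − 1×$40.00 = $3,450.00
  $138.00 + 13.8% × ($3,450.00 − $2,300.00) = $138.00 + 13.8% × $1,150.00 = $296.70
Difference: |$363.13 − $296.70| = $66.43 (higher under Class 1)

$66.43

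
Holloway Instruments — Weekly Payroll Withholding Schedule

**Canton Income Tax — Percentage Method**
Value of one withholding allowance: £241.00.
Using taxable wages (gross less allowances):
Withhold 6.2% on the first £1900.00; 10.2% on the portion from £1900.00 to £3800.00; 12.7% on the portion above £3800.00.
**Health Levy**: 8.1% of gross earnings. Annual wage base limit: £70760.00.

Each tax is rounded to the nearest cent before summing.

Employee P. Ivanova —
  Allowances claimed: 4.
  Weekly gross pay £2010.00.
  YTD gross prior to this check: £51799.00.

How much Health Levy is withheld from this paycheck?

£162.81

Health Levy: 8.1% × £2010.00 = £162.81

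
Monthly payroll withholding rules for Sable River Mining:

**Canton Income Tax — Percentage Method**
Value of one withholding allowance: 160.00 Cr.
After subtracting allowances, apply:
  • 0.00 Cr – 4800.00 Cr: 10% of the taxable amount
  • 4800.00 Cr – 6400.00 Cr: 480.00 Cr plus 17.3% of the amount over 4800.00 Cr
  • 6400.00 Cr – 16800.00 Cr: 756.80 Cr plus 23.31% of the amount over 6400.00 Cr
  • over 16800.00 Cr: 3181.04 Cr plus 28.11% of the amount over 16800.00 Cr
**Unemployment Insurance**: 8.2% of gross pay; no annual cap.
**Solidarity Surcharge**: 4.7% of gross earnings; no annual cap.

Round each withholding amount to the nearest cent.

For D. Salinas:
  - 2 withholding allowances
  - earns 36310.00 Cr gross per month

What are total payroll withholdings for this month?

Canton Income Tax: taxable = 36310.00 Cr − 2×160.00 Cr = 35990.00 Cr
  3181.04 Cr + 28.11% × (35990.00 Cr − 16800.00 Cr) = 3181.04 Cr + 28.11% × 19190.00 Cr = 8575.35 Cr
Unemployment Insurance: 8.2% × 36310.00 Cr = 2977.42 Cr
Solidarity Surcharge: 4.7% × 36310.00 Cr = 1706.57 Cr
Total: 8575.35 Cr + 2977.42 Cr + 1706.57 Cr = 13259.34 Cr

13259.34 Cr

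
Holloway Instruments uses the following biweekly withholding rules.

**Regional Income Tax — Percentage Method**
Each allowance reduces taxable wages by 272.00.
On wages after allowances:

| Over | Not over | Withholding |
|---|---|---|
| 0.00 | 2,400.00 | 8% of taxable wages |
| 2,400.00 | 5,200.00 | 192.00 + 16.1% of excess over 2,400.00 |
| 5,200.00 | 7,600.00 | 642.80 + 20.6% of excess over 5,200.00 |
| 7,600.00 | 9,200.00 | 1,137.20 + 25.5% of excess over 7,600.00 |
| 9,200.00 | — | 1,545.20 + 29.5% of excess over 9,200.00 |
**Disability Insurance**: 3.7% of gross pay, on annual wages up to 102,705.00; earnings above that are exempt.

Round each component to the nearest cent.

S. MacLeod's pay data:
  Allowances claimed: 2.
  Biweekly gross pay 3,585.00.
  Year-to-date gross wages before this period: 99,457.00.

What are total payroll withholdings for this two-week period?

415.38

Regional Income Tax: taxable = 3,585.00 − 2×272.00 = 3,041.00
  192.00 + 16.1% × (3,041.00 − 2,400.00) = 192.00 + 16.1% × 641.00 = 295.20
Disability Insurance: cap 102,705.00 − YTD 99,457.00 = 3,248.00 subject; 3.7% × 3,248.00 = 120.18
Total: 295.20 + 120.18 = 415.38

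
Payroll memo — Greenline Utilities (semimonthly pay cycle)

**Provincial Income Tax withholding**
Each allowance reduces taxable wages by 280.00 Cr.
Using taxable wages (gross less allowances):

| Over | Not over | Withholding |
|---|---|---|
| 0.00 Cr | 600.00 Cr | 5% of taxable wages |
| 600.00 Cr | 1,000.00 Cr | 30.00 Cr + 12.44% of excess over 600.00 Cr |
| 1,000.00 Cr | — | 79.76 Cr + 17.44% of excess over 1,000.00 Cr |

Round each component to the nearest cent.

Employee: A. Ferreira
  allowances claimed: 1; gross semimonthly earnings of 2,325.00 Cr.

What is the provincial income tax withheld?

Provincial Income Tax: taxable = 2,325.00 Cr − 1×280.00 Cr = 2,045.00 Cr
  79.76 Cr + 17.44% × (2,045.00 Cr − 1,000.00 Cr) = 79.76 Cr + 17.44% × 1,045.00 Cr = 262.01 Cr

262.01 Cr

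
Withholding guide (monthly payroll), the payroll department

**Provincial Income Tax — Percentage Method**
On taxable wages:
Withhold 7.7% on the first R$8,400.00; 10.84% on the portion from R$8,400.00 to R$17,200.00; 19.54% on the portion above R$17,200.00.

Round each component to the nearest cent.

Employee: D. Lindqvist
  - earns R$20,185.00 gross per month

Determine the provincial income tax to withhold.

R$2,183.99

Provincial Income Tax: taxable = R$20,185.00
  R$1,600.72 + 19.54% × (R$20,185.00 − R$17,200.00) = R$1,600.72 + 19.54% × R$2,985.00 = R$2,183.99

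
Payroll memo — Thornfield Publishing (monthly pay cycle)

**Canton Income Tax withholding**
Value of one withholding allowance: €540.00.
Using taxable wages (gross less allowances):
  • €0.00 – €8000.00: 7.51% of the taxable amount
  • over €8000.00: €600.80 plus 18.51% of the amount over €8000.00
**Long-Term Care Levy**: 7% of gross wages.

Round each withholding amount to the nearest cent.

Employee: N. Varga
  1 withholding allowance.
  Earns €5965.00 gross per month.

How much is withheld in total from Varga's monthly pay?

Canton Income Tax: taxable = €5965.00 − 1×€540.00 = €5425.00
  7.51% × €5425.00 = €407.42
Long-Term Care Levy: 7% × €5965.00 = €417.55
Total: €407.42 + €417.55 = €824.97

€824.97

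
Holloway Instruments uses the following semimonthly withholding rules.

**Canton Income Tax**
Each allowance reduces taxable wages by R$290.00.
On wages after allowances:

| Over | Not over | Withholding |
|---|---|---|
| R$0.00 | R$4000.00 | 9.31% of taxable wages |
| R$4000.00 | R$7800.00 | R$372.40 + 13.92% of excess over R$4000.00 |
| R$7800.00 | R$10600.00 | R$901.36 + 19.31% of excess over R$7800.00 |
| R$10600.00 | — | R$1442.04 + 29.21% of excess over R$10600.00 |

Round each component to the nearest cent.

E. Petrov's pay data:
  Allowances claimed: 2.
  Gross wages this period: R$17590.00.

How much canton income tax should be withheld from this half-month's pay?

R$3314.40

Canton Income Tax: taxable = R$17590.00 − 2×R$290.00 = R$17010.00
  R$1442.04 + 29.21% × (R$17010.00 − R$10600.00) = R$1442.04 + 29.21% × R$6410.00 = R$3314.40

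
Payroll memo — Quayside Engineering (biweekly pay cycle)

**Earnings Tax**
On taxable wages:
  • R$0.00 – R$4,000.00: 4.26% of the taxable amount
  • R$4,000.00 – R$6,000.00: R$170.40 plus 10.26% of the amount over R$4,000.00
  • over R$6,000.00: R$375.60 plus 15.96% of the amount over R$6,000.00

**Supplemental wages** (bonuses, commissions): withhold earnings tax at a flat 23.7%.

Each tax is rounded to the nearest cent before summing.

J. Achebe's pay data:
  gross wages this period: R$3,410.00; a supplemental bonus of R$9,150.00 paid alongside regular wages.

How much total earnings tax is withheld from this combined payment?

Earnings Tax: taxable = R$3,410.00
  4.26% × R$3,410.00 = R$145.27
Supplemental (23.7% flat on bonus): 23.7% × R$9,150.00 = R$2,168.55
Total earnings tax: R$145.27 + R$2,168.55 = R$2,313.82

R$2,313.82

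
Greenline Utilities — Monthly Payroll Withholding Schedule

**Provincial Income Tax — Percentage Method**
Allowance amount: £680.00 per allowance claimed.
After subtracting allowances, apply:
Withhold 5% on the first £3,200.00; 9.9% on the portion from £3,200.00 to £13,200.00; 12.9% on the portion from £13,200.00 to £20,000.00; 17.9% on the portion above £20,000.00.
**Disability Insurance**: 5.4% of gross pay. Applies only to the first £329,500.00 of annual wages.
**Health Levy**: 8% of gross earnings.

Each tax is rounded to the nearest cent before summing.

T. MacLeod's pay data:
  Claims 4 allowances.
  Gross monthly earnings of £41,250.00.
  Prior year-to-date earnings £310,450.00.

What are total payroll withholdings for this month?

£9,672.77

Provincial Income Tax: taxable = £41,250.00 − 4×£680.00 = £38,530.00
  £2,027.20 + 17.9% × (£38,530.00 − £20,000.00) = £2,027.20 + 17.9% × £18,530.00 = £5,344.07
Disability Insurance: cap £329,500.00 − YTD £310,450.00 = £19,050.00 subject; 5.4% × £19,050.00 = £1,028.70
Health Levy: 8% × £41,250.00 = £3,300.00
Total: £5,344.07 + £1,028.70 + £3,300.00 = £9,672.77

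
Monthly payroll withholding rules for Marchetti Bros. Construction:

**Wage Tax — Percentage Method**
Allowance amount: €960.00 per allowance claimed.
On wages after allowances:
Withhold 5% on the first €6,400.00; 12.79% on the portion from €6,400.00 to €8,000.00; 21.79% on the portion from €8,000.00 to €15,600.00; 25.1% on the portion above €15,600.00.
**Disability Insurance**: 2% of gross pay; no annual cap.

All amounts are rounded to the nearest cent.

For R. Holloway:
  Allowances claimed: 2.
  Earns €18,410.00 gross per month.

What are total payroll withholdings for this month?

Wage Tax: taxable = €18,410.00 − 2×€960.00 = €16,490.00
  €2,180.68 + 25.1% × (€16,490.00 − €15,600.00) = €2,180.68 + 25.1% × €890.00 = €2,404.07
Disability Insurance: 2% × €18,410.00 = €368.20
Total: €2,404.07 + €368.20 = €2,772.27

€2,772.27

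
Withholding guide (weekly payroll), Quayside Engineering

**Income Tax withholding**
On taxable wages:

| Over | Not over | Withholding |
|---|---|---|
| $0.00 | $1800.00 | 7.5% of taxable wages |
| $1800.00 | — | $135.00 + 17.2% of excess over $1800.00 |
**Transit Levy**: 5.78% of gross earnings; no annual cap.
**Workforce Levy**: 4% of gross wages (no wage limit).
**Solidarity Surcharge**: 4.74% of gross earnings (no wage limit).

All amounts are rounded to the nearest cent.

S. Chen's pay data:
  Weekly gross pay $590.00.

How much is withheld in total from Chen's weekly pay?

Income Tax: taxable = $590.00
  7.5% × $590.00 = $44.25
Transit Levy: 5.78% × $590.00 = $34.10
Workforce Levy: 4% × $590.00 = $23.60
Solidarity Surcharge: 4.74% × $590.00 = $27.97
Total: $44.25 + $34.10 + $23.60 + $27.97 = $129.92

$129.92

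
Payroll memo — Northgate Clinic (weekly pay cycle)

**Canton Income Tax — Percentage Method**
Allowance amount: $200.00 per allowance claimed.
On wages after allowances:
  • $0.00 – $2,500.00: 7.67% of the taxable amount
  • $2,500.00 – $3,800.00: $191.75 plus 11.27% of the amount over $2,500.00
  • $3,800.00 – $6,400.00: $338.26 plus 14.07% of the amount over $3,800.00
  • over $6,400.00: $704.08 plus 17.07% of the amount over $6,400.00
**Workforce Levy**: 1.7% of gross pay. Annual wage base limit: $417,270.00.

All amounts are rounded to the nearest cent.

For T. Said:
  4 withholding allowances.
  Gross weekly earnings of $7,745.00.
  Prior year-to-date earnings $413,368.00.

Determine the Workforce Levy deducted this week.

$66.33

Workforce Levy: cap $417,270.00 − YTD $413,368.00 = $3,902.00 subject; 1.7% × $3,902.00 = $66.33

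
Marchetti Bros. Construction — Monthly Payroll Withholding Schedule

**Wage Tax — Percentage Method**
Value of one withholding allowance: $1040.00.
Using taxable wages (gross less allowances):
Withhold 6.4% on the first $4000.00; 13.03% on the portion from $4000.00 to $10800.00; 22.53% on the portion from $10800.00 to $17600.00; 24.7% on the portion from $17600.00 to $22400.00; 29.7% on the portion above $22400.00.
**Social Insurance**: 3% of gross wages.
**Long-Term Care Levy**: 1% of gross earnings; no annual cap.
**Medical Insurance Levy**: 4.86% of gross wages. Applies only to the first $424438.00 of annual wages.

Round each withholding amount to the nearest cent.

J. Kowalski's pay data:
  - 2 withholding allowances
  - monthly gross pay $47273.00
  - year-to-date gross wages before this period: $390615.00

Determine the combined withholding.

$14163.92

Wage Tax: taxable = $47273.00 − 2×$1040.00 = $45193.00
  $3859.68 + 29.7% × ($45193.00 − $22400.00) = $3859.68 + 29.7% × $22793.00 = $10629.20
Social Insurance: 3% × $47273.00 = $1418.19
Long-Term Care Levy: 1% × $47273.00 = $472.73
Medical Insurance Levy: cap $424438.00 − YTD $390615.00 = $33823.00 subject; 4.86% × $33823.00 = $1643.80
Total: $10629.20 + $1418.19 + $472.73 + $1643.80 = $14163.92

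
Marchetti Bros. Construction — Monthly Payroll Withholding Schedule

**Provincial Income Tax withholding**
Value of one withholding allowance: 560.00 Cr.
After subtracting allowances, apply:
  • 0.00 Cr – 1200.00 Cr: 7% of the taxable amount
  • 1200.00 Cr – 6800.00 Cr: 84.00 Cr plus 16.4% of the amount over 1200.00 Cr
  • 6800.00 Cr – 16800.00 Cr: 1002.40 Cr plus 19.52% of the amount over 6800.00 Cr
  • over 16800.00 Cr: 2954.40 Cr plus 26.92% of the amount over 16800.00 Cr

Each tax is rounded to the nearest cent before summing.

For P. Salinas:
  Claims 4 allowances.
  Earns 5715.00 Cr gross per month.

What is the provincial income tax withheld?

457.10 Cr

Provincial Income Tax: taxable = 5715.00 Cr − 4×560.00 Cr = 3475.00 Cr
  84.00 Cr + 16.4% × (3475.00 Cr − 1200.00 Cr) = 84.00 Cr + 16.4% × 2275.00 Cr = 457.10 Cr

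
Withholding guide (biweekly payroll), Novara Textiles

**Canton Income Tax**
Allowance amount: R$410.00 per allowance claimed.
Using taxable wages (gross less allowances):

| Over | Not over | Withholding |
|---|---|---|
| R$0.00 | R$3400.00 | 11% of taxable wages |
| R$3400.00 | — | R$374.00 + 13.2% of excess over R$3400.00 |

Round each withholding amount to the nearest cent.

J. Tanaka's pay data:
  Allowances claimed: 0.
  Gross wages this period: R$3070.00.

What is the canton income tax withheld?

Canton Income Tax: taxable = R$3070.00
  11% × R$3070.00 = R$337.70

R$337.70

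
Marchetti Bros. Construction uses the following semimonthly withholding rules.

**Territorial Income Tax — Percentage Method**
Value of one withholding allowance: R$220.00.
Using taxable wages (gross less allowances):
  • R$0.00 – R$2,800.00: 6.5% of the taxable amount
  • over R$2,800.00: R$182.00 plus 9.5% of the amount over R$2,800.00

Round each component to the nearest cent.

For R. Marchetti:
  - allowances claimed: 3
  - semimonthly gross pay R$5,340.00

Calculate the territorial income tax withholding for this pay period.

Territorial Income Tax: taxable = R$5,340.00 − 3×R$220.00 = R$4,680.00
  R$182.00 + 9.5% × (R$4,680.00 − R$2,800.00) = R$182.00 + 9.5% × R$1,880.00 = R$360.60

R$360.60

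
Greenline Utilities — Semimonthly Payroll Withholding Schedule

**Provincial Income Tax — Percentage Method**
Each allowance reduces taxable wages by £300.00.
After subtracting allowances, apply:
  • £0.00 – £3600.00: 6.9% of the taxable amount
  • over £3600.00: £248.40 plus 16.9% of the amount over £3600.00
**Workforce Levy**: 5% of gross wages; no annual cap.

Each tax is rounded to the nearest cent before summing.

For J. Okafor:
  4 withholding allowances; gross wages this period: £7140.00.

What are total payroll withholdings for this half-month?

£1000.86

Provincial Income Tax: taxable = £7140.00 − 4×£300.00 = £5940.00
  £248.40 + 16.9% × (£5940.00 − £3600.00) = £248.40 + 16.9% × £2340.00 = £643.86
Workforce Levy: 5% × £7140.00 = £357.00
Total: £643.86 + £357.00 = £1000.86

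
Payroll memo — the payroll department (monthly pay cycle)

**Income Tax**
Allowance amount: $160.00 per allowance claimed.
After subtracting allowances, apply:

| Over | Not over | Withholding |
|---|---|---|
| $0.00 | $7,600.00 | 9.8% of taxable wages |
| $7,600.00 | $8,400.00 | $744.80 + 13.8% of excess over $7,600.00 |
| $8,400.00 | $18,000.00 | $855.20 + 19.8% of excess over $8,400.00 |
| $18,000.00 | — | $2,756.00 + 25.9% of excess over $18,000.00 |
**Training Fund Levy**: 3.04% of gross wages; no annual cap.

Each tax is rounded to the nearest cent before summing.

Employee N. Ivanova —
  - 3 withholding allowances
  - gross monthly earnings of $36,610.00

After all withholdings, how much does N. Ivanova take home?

$28,045.39

Income Tax: taxable = $36,610.00 − 3×$160.00 = $36,130.00
  $2,756.00 + 25.9% × ($36,130.00 − $18,000.00) = $2,756.00 + 25.9% × $18,130.00 = $7,451.67
Training Fund Levy: 3.04% × $36,610.00 = $1,112.94
Total withheld: $7,451.67 + $1,112.94 = $8,564.61
Net pay: $36,610.00 − $8,564.61 = $28,045.39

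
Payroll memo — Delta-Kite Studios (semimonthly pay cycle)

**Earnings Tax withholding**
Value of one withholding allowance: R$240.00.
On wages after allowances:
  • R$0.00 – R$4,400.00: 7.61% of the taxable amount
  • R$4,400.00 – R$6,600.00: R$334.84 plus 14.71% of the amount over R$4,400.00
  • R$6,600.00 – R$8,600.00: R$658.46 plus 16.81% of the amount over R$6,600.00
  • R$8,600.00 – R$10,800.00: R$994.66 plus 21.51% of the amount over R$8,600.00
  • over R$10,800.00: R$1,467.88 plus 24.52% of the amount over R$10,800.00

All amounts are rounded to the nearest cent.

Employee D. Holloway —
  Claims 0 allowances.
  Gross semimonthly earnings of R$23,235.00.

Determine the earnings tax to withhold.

Earnings Tax: taxable = R$23,235.00
  R$1,467.88 + 24.52% × (R$23,235.00 − R$10,800.00) = R$1,467.88 + 24.52% × R$12,435.00 = R$4,516.94

R$4,516.94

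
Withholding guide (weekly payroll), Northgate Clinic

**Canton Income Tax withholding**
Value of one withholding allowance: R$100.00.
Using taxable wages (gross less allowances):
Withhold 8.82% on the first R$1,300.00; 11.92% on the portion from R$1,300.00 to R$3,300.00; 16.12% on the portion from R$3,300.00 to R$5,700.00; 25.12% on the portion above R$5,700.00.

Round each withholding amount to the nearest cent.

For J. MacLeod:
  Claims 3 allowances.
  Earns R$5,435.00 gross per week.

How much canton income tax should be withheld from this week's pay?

Canton Income Tax: taxable = R$5,435.00 − 3×R$100.00 = R$5,135.00
  R$353.06 + 16.12% × (R$5,135.00 − R$3,300.00) = R$353.06 + 16.12% × R$1,835.00 = R$648.86

R$648.86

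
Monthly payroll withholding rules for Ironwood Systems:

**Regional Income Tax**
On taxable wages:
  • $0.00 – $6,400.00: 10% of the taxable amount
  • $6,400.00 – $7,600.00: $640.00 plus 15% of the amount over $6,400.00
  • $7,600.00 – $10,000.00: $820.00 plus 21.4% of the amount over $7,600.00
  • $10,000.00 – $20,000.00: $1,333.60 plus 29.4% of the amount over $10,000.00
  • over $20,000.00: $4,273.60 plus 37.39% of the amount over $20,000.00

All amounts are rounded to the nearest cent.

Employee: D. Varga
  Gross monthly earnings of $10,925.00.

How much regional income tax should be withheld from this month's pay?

$1,605.55

Regional Income Tax: taxable = $10,925.00
  $1,333.60 + 29.4% × ($10,925.00 − $10,000.00) = $1,333.60 + 29.4% × $925.00 = $1,605.55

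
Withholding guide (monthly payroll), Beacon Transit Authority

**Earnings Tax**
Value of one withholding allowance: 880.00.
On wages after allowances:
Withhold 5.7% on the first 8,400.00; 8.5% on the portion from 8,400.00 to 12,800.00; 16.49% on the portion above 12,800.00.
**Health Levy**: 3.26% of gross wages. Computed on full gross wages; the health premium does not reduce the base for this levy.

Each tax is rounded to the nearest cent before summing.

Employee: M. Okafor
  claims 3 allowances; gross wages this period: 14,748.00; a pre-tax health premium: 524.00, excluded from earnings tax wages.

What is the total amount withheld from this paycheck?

1,230.22

Earnings Tax: taxable = 14,748.00 − 524.00 − 3×880.00 = 11,584.00
  478.80 + 8.5% × (11,584.00 − 8,400.00) = 478.80 + 8.5% × 3,184.00 = 749.44
Health Levy: 3.26% × 14,748.00 = 480.78
Total: 749.44 + 480.78 = 1,230.22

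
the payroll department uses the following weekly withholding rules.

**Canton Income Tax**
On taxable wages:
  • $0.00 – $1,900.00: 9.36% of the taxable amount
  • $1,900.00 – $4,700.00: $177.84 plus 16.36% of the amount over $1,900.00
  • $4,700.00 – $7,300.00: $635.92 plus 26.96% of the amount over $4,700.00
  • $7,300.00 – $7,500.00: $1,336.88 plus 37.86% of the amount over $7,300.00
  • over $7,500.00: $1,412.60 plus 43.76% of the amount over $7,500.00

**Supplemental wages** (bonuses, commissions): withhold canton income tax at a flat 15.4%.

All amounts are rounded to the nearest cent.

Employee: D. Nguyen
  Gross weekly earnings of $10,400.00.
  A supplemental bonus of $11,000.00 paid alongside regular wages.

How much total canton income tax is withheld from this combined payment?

$4,375.64

Canton Income Tax: taxable = $10,400.00
  $1,412.60 + 43.76% × ($10,400.00 − $7,500.00) = $1,412.60 + 43.76% × $2,900.00 = $2,681.64
Supplemental (15.4% flat on bonus): 15.4% × $11,000.00 = $1,694.00
Total canton income tax: $2,681.64 + $1,694.00 = $4,375.64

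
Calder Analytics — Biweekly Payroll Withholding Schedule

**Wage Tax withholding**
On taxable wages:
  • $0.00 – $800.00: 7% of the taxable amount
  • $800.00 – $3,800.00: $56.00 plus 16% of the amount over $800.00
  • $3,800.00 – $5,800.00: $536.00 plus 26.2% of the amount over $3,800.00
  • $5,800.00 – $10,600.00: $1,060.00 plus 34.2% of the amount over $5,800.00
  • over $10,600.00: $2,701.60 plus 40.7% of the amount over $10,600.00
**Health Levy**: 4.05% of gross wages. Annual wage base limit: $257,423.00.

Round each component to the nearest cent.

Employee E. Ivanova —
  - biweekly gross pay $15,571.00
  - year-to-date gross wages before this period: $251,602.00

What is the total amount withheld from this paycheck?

$4,960.55

Wage Tax: taxable = $15,571.00
  $2,701.60 + 40.7% × ($15,571.00 − $10,600.00) = $2,701.60 + 40.7% × $4,971.00 = $4,724.80
Health Levy: cap $257,423.00 − YTD $251,602.00 = $5,821.00 subject; 4.05% × $5,821.00 = $235.75
Total: $4,724.80 + $235.75 = $4,960.55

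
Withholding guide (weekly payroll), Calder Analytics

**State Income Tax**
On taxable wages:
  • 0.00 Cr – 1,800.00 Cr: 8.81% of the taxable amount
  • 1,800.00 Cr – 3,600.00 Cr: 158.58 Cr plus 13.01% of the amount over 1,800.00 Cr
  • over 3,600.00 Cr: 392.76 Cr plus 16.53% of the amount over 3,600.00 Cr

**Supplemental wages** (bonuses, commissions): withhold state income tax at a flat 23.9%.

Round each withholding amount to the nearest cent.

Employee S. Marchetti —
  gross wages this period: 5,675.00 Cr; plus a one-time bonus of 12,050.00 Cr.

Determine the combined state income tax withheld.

State Income Tax: taxable = 5,675.00 Cr
  392.76 Cr + 16.53% × (5,675.00 Cr − 3,600.00 Cr) = 392.76 Cr + 16.53% × 2,075.00 Cr = 735.76 Cr
Supplemental (23.9% flat on bonus): 23.9% × 12,050.00 Cr = 2,879.95 Cr
Total state income tax: 735.76 Cr + 2,879.95 Cr = 3,615.71 Cr

3,615.71 Cr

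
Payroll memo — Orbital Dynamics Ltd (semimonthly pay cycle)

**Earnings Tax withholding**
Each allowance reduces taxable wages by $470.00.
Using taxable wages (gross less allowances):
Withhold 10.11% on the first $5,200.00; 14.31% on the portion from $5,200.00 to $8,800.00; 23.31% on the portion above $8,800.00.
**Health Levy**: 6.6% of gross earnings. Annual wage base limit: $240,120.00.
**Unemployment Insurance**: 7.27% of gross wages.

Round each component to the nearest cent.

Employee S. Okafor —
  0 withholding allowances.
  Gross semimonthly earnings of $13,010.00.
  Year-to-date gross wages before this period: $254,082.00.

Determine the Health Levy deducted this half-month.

Health Levy: YTD $254,082.00 ≥ cap $240,120.00 → $0.00

$0.00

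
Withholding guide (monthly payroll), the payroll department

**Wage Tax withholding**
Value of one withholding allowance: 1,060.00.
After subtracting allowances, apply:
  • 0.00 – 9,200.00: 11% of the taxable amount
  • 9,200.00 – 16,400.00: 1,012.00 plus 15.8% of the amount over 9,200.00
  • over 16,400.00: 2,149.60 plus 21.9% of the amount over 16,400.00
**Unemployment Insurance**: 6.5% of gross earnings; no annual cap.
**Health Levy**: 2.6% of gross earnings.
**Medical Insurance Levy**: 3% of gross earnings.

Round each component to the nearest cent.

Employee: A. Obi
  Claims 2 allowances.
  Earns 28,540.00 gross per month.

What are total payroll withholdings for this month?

Wage Tax: taxable = 28,540.00 − 2×1,060.00 = 26,420.00
  2,149.60 + 21.9% × (26,420.00 − 16,400.00) = 2,149.60 + 21.9% × 10,020.00 = 4,343.98
Unemployment Insurance: 6.5% × 28,540.00 = 1,855.10
Health Levy: 2.6% × 28,540.00 = 742.04
Medical Insurance Levy: 3% × 28,540.00 = 856.20
Total: 4,343.98 + 1,855.10 + 742.04 + 856.20 = 7,797.32

7,797.32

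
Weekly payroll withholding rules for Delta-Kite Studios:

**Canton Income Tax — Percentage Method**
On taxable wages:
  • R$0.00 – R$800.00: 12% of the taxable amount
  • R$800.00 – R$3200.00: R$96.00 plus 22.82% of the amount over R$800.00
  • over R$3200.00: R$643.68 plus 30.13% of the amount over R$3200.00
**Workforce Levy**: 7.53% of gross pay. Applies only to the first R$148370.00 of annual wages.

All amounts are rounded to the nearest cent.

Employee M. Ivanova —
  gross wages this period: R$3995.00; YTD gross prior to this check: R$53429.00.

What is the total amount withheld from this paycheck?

Canton Income Tax: taxable = R$3995.00
  R$643.68 + 30.13% × (R$3995.00 − R$3200.00) = R$643.68 + 30.13% × R$795.00 = R$883.21
Workforce Levy: 7.53% × R$3995.00 = R$300.82
Total: R$883.21 + R$300.82 = R$1184.03

R$1184.03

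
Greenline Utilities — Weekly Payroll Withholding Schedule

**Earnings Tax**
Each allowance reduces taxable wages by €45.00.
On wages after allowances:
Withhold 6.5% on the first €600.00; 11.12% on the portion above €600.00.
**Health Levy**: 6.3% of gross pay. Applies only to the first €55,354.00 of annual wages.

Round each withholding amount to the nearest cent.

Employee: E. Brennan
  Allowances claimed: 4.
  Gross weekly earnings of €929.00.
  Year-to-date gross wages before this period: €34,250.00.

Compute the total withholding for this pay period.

Earnings Tax: taxable = €929.00 − 4×€45.00 = €749.00
  €39.00 + 11.12% × (€749.00 − €600.00) = €39.00 + 11.12% × €149.00 = €55.57
Health Levy: 6.3% × €929.00 = €58.53
Total: €55.57 + €58.53 = €114.10

€114.10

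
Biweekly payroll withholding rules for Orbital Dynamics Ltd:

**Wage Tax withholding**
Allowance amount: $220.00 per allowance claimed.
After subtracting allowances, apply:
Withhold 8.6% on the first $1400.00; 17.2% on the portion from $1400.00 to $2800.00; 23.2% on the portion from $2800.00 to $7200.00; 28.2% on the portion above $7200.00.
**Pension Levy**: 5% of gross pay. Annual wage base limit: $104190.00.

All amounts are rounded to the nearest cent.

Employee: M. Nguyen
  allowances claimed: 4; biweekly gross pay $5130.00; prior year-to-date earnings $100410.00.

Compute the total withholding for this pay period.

Wage Tax: taxable = $5130.00 − 4×$220.00 = $4250.00
  $361.20 + 23.2% × ($4250.00 − $2800.00) = $361.20 + 23.2% × $1450.00 = $697.60
Pension Levy: cap $104190.00 − YTD $100410.00 = $3780.00 subject; 5% × $3780.00 = $189.00
Total: $697.60 + $189.00 = $886.60

$886.60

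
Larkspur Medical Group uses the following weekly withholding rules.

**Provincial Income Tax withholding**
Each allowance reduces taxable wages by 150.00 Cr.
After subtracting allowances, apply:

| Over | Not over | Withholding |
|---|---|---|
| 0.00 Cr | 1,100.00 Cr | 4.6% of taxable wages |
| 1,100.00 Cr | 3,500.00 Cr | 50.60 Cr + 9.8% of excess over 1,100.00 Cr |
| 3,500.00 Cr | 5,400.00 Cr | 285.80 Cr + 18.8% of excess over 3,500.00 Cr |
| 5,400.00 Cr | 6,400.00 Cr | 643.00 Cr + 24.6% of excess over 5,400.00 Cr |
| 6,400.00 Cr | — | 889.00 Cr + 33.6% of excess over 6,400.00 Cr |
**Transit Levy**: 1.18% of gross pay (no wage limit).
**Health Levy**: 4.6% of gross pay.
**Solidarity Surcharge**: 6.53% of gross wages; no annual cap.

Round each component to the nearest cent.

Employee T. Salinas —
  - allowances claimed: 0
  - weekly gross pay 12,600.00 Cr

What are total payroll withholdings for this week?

4,523.26 Cr

Provincial Income Tax: taxable = 12,600.00 Cr
  889.00 Cr + 33.6% × (12,600.00 Cr − 6,400.00 Cr) = 889.00 Cr + 33.6% × 6,200.00 Cr = 2,972.20 Cr
Transit Levy: 1.18% × 12,600.00 Cr = 148.68 Cr
Health Levy: 4.6% × 12,600.00 Cr = 579.60 Cr
Solidarity Surcharge: 6.53% × 12,600.00 Cr = 822.78 Cr
Total: 2,972.20 Cr + 148.68 Cr + 579.60 Cr + 822.78 Cr = 4,523.26 Cr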